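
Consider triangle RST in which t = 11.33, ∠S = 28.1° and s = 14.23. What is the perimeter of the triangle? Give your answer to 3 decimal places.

48.746

Law of sines: sin T = t·sin S/s ≈ 0.37502.
Since s ≥ t, only the acute value applies: ∠T ≈ 22.03°.
Then ∠R = 180° − ∠S − ∠T ≈ 129.87°.
Law of sines gives r = s·sin R/sin S ≈ 23.186.
Semiperimeter p = (23.186+14.23+11.33)/2 = 24.373.
Perimeter = 23.186 + 14.23 + 11.33 = 48.746.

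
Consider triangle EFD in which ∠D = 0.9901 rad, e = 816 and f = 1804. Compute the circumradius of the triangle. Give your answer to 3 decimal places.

R ≈ 907.961

By the law of cosines, d² = e² + f² − 2·e·f·cos D = 2.3051e+06, so d ≈ 1518.3.
Area = ½·e·f·sin D ≈ 6.1538e+05.
Circumradius = d/(2 sin D) ≈ 907.96.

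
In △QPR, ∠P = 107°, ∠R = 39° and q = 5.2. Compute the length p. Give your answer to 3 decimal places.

The third angle is ∠Q = 180° − ∠P − ∠R = 34.00°.
Law of sines: p = q·sin P/sin Q ≈ 8.8928.

8.893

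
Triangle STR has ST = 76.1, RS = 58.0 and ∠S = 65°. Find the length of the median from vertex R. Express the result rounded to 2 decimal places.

54.28

By the law of cosines, TR² = RS² + ST² − 2·RS·ST·cos S = 5424.5, so TR ≈ 73.651.
Median from R: ½√(2·TR² + 2·RS² − ST²) ≈ 54.281.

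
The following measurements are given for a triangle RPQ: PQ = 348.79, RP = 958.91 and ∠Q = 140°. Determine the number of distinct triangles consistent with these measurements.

1

PQ·sin Q = 348.79·sin(140°) ≈ 224.2.
Since ∠Q is not acute, a triangle exists only if RP > PQ; here RP > PQ, so there is exactly one triangle.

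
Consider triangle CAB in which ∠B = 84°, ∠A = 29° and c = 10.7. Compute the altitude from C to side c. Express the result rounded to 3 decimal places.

The third angle is ∠C = 180° − ∠A − ∠B = 67.00°.
Law of sines: a = c·sin A/sin C ≈ 5.6355.
Law of sines: b = c·sin B/sin C ≈ 11.56.
Area = ½·c·a·sin B ≈ 29.985.
The altitude from C has length 2·area/c ≈ 5.6046.

h_C ≈ 5.605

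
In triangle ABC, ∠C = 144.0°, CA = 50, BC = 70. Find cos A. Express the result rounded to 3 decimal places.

By the law of cosines, AB² = BC² + CA² − 2·BC·CA·cos C = 13063, so AB ≈ 114.29.
Law of cosines again: cos A = (CA² + AB² − BC²)/(2·CA·AB) ≈ 0.93296, so ∠A ≈ 21.10°.

0.933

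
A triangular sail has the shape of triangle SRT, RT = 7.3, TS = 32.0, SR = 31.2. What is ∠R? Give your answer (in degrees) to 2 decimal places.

By the law of cosines, cos R = (SR² + RT² − TS²) / (2·SR·RT) ≈ 0.00599, so ∠R ≈ 89.66°.

∠R ≈ 89.66°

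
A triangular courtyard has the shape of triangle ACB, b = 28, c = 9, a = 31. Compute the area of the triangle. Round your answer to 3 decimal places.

Semiperimeter s = (31 + 9 + 28)/2 = 34.
Heron's formula: area = √(34·3·25·6) ≈ 123.69.

123.693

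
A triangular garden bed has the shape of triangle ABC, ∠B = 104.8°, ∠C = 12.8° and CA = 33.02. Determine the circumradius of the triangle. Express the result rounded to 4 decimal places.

17.0765

The third angle is ∠A = 180° − ∠B − ∠C = 62.40°.
Law of sines: BC = CA·sin A/sin B ≈ 30.267.
Law of sines: AB = CA·sin C/sin B ≈ 7.5666.
Circumradius = CA/(2 sin B) ≈ 17.077.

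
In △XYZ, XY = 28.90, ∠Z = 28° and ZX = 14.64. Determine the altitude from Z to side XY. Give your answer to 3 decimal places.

h_Z ≈ 9.750

Law of sines: sin Y = ZX·sin Z/XY ≈ 0.23782.
Since XY ≥ ZX, only the acute value applies: ∠Y ≈ 13.76°.
Then ∠X = 180° − ∠Z − ∠Y ≈ 138.24°.
Law of sines gives YZ = XY·sin X/sin Z ≈ 40.997.
Area = ½·XY·ZX·sin X ≈ 140.89.
The altitude from Z has length 2·area/XY ≈ 9.75.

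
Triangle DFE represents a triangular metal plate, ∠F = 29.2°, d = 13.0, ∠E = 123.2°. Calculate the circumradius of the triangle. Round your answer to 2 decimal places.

R ≈ 14.03

The third angle is ∠D = 180° − ∠F − ∠E = 27.60°.
Law of sines: f = d·sin F/sin D ≈ 13.689.
Law of sines: e = d·sin E/sin D ≈ 23.479.
Circumradius = d/(2 sin D) ≈ 14.03.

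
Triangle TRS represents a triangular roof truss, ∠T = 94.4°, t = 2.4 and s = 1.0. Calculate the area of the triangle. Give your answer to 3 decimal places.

Law of sines: sin S = s·sin T/t ≈ 0.41544.
Since t ≥ s, only the acute value applies: ∠S ≈ 24.55°.
Then ∠R = 180° − ∠T − ∠S ≈ 61.05°.
Law of sines gives r = t·sin R/sin T ≈ 2.1064.
Area = ½·t·s·sin R ≈ 1.0501.

area ≈ 1.050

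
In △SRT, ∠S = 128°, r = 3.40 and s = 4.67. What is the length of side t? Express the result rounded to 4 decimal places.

Law of sines: sin R = r·sin S/s ≈ 0.57371.
Since s ≥ r, only the acute value applies: ∠R ≈ 35.01°.
Then ∠T = 180° − ∠S − ∠R ≈ 16.99°.
Law of sines gives t = s·sin T/sin S ≈ 1.7317.

1.7317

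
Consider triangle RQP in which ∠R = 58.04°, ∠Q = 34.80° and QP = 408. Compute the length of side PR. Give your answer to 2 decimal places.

The third angle is ∠P = 180° − ∠R − ∠Q = 87.16°.
Law of sines: PR = QP·sin Q/sin R ≈ 274.45.

274.45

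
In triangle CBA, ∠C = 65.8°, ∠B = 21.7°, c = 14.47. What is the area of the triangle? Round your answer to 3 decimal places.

area ≈ 42.398

The third angle is ∠A = 180° − ∠C − ∠B = 92.50°.
Law of sines: b = c·sin B/sin C ≈ 5.8657.
Law of sines: a = c·sin A/sin C ≈ 15.849.
Area = ½·c·b·sin A ≈ 42.398.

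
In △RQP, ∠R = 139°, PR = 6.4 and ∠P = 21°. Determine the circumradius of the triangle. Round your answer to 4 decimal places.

9.3562

The third angle is ∠Q = 180° − ∠P − ∠R = 20.00°.
Law of sines: QP = PR·sin R/sin Q ≈ 12.276.
Law of sines: RQ = PR·sin P/sin Q ≈ 6.7059.
Circumradius = PR/(2 sin Q) ≈ 9.3562.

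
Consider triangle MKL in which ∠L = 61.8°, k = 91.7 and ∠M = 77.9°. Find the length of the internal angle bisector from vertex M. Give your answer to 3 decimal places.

82.259

The third angle is ∠K = 180° − ∠L − ∠M = 40.30°.
Law of sines: m = k·sin M/sin K ≈ 138.63.
Law of sines: l = k·sin L/sin K ≈ 124.95.
The bisector from M has length 2·k·l·cos(∠M/2)/(k+l) ≈ 82.259.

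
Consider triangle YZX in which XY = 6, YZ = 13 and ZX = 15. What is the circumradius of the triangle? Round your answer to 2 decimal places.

By the law of cosines, cos Y = (XY² + YZ² − ZX²) / (2·XY·YZ) ≈ -0.12821, so ∠Y ≈ 97.37°.
Circumradius = ZX/(2 sin Y) ≈ 7.5624.

7.56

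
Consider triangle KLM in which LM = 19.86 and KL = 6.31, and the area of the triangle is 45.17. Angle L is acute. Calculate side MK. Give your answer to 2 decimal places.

16.14

From area = ½·KL·LM·sin L, we get sin L = 2·area/(KL·LM) ≈ 0.72089.
Taking the acute solution, ∠L ≈ 46.13°.
Law of cosines then gives MK ≈ 16.141.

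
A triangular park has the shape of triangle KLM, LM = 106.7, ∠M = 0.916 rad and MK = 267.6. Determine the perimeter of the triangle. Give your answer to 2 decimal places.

By the law of cosines, KL² = LM² + MK² − 2·LM·MK·cos M = 48217, so KL ≈ 219.58.
Semiperimeter s = (106.7+267.6+219.58)/2 = 296.94.
Perimeter = 106.7 + 267.6 + 219.58 = 593.88.

perimeter ≈ 593.88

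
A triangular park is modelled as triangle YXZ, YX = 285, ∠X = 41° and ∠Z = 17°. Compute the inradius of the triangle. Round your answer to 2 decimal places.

r ≈ 88.26

The third angle is ∠Y = 180° − ∠X − ∠Z = 122.00°.
Law of sines: XZ = YX·sin Y/sin Z ≈ 826.67.
Law of sines: ZY = YX·sin X/sin Z ≈ 639.52.
Area = ½·YX·XZ·sin X ≈ 77284.
Semiperimeter s = (826.67+639.52+285)/2 = 875.59.
Inradius = area/s = 77284/875.59 ≈ 88.265.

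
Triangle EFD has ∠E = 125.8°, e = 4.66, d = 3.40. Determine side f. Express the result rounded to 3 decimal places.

1.768

Law of sines: sin D = d·sin E/e ≈ 0.59176.
Since e ≥ d, only the acute value applies: ∠D ≈ 36.28°.
Then ∠F = 180° − ∠E − ∠D ≈ 17.92°.
Law of sines gives f = e·sin F/sin E ≈ 1.7676.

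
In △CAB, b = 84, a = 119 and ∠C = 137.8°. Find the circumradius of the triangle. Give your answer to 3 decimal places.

R ≈ 141.285

By the law of cosines, c² = a² + b² − 2·a·b·cos C = 36027, so c ≈ 189.81.
Area = ½·a·b·sin C ≈ 3357.3.
Circumradius = c/(2 sin C) ≈ 141.29.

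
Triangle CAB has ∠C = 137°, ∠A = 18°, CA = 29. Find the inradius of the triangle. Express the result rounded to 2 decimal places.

r ≈ 4.32

The third angle is ∠B = 180° − ∠C − ∠A = 25.00°.
Law of sines: AB = CA·sin C/sin B ≈ 46.799.
Law of sines: BC = CA·sin A/sin B ≈ 21.205.
Area = ½·CA·AB·sin A ≈ 209.69.
Semiperimeter s = (46.799+21.205+29)/2 = 48.502.
Inradius = area/s = 209.69/48.502 ≈ 4.3234.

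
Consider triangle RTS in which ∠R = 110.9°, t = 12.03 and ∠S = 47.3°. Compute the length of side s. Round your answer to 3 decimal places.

The third angle is ∠T = 180° − ∠S − ∠R = 21.80°.
Law of sines: s = t·sin S/sin T ≈ 23.807.

23.807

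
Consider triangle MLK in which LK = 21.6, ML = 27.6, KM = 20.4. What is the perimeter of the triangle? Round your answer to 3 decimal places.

Perimeter = 21.6 + 20.4 + 27.6 = 69.6.

69.600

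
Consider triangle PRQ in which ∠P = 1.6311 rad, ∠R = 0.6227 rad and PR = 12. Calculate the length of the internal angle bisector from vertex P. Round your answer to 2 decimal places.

The third angle is ∠Q = π − ∠P − ∠R = 0.8878 rad.
Law of sines: RQ = PR·sin P/sin Q ≈ 15.442.
Law of sines: QP = PR·sin R/sin Q ≈ 9.0227.
The bisector from P has length 2·QP·PR·cos(∠P/2)/(QP+PR) ≈ 7.0607.

t_P ≈ 7.06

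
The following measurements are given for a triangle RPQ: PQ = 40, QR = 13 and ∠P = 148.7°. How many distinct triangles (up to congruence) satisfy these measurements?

PQ·sin P = 40·sin(148.7°) ≈ 20.78.
Since ∠P is not acute, a triangle exists only if QR > PQ; here QR ≤ PQ, so there is no triangle.

0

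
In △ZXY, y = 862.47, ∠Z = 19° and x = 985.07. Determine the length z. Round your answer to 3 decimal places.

By the law of cosines, z² = x² + y² − 2·x·y·cos Z = 1.076e+05, so z ≈ 328.03.

328.032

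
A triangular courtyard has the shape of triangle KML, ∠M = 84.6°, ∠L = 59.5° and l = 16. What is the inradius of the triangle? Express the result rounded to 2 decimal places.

3.82

The third angle is ∠K = 180° − ∠M − ∠L = 35.90°.
Law of sines: k = l·sin K/sin L ≈ 10.889.
Law of sines: m = l·sin M/sin L ≈ 18.487.
Area = ½·l·k·sin M ≈ 86.722.
Semiperimeter s = (10.889+18.487+16)/2 = 22.688.
Inradius = area/s = 86.722/22.688 ≈ 3.8224.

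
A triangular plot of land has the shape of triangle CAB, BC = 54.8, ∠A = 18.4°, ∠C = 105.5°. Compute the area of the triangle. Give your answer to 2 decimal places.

The third angle is ∠B = 180° − ∠C − ∠A = 56.10°.
Law of sines: AB = BC·sin C/sin A ≈ 167.3.
Law of sines: CA = BC·sin B/sin A ≈ 144.1.
Area = ½·BC·AB·sin B ≈ 3804.7.

area ≈ 3804.71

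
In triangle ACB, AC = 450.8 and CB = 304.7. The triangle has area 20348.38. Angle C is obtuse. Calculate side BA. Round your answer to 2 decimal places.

747.29

From area = ½·AC·CB·sin C, we get sin C = 2·area/(AC·CB) ≈ 0.29628.
Taking the obtuse solution, ∠C ≈ 162.77°.
Law of cosines then gives BA ≈ 747.29.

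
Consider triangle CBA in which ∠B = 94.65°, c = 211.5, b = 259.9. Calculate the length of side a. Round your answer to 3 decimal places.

134.873

Law of sines: sin C = c·sin B/b ≈ 0.81110.
Since b ≥ c, only the acute value applies: ∠C ≈ 54.20°.
Then ∠A = 180° − ∠B − ∠C ≈ 31.15°.
Law of sines gives a = b·sin A/sin B ≈ 134.87.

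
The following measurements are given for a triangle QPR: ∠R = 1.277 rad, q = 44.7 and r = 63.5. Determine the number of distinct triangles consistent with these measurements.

1

q·sin R = 44.7·sin(1.277 rad) ≈ 42.78.
Since r ≥ q, exactly one triangle exists.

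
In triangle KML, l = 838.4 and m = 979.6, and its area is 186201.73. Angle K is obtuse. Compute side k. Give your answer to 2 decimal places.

From area = ½·m·l·sin K, we get sin K = 2·area/(m·l) ≈ 0.45343.
Taking the obtuse solution, ∠K ≈ 153.04°.
Law of cosines then gives k ≈ 1768.2.

1768.21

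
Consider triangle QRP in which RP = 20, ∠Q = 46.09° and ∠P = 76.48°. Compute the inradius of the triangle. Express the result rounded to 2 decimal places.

6.46

The third angle is ∠R = 180° − ∠P − ∠Q = 57.43°.
Law of sines: PQ = RP·sin R/sin Q ≈ 23.395.
Law of sines: QR = RP·sin P/sin Q ≈ 26.992.
Area = ½·RP·PQ·sin P ≈ 227.47.
Semiperimeter s = (20+23.395+26.992)/2 = 35.194.
Inradius = area/s = 227.47/35.194 ≈ 6.4634.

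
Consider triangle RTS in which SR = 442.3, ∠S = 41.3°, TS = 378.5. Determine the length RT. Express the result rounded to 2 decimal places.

295.55

By the law of cosines, RT² = TS² + SR² − 2·TS·SR·cos S = 87352, so RT ≈ 295.55.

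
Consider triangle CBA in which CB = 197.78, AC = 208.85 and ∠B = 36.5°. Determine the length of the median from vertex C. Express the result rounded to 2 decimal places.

117.84

Law of sines: sin A = CB·sin B/AC ≈ 0.56329.
Since AC ≥ CB, only the acute value applies: ∠A ≈ 34.28°.
Then ∠C = 180° − ∠B − ∠A ≈ 109.22°.
Law of sines gives BA = AC·sin C/sin B ≈ 331.55.
Median from C: ½√(2·AC² + 2·CB² − BA²) ≈ 117.84.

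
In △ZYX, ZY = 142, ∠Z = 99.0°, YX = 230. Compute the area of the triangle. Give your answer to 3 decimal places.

11225.453

Law of sines: sin X = ZY·sin Z/YX ≈ 0.60979.
Since YX ≥ ZY, only the acute value applies: ∠X ≈ 37.57°.
Then ∠Y = 180° − ∠Z − ∠X ≈ 43.43°.
Law of sines gives XZ = YX·sin Y/sin Z ≈ 160.08.
Area = ½·YX·ZY·sin Y ≈ 11225.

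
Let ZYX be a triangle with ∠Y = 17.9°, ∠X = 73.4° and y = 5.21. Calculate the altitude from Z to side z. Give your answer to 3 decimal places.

4.993

The third angle is ∠Z = 180° − ∠Y − ∠X = 88.70°.
Law of sines: z = y·sin Z/sin Y ≈ 16.947.
Law of sines: x = y·sin X/sin Y ≈ 16.245.
Area = ½·y·z·sin X ≈ 42.306.
The altitude from Z has length 2·area/z ≈ 4.9929.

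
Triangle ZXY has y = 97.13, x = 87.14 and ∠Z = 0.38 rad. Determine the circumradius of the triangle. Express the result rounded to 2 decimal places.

48.74

By the law of cosines, z² = x² + y² − 2·x·y·cos Z = 1307.4, so z ≈ 36.157.
Area = ½·x·y·sin Z ≈ 1569.7.
Circumradius = z/(2 sin Z) ≈ 48.74.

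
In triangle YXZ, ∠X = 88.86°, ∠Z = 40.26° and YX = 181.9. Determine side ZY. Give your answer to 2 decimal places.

281.41

The third angle is ∠Y = 180° − ∠X − ∠Z = 50.88°.
Law of sines: ZY = YX·sin X/sin Z ≈ 281.41.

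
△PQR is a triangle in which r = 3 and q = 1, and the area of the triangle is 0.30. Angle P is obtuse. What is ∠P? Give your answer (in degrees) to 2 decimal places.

∠P ≈ 168.46°

From area = ½·q·r·sin P, we get sin P = 2·area/(q·r) ≈ 0.20000.
Taking the obtuse solution, ∠P ≈ 168.46°.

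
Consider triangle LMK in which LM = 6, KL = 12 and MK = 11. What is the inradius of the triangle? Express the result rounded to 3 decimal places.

Semiperimeter s = (11 + 12 + 6)/2 = 14.5.
Heron's formula: area = √(14.5·3.5·2.5·8.5) ≈ 32.84.
Inradius = area/s = 32.84/14.5 ≈ 2.2648.

2.265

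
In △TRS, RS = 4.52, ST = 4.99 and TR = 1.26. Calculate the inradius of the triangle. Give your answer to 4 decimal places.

Semiperimeter s = (4.52 + 4.99 + 1.26)/2 = 5.385.
Heron's formula: area = √(5.385·0.865·0.395·4.125) ≈ 2.7549.
Inradius = area/s = 2.7549/5.385 ≈ 0.51159.

r ≈ 0.5116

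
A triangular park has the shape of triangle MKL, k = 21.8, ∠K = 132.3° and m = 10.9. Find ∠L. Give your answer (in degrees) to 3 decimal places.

∠L ≈ 25.996°

Law of sines: sin M = m·sin K/k ≈ 0.36982.
Since k ≥ m, only the acute value applies: ∠M ≈ 21.70°.
Then ∠L = 180° − ∠K − ∠M ≈ 26.00°.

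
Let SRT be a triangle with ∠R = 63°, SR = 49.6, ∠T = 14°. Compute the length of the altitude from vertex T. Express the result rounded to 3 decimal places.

The third angle is ∠S = 180° − ∠R − ∠T = 103.00°.
Law of sines: RT = SR·sin S/sin T ≈ 199.77.
Law of sines: TS = SR·sin R/sin T ≈ 182.68.
Area = ½·SR·RT·sin R ≈ 4414.3.
The altitude from T has length 2·area/SR ≈ 178.

177.996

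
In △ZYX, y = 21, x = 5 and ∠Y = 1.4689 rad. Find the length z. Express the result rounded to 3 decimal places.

20.911

Law of sines: sin X = x·sin Y/y ≈ 0.23686.
Since y ≥ x, only the acute value applies: ∠X ≈ 0.2391 rad.
Then ∠Z = π − ∠Y − ∠X ≈ 1.4336 rad.
Law of sines gives z = y·sin Z/sin Y ≈ 20.911.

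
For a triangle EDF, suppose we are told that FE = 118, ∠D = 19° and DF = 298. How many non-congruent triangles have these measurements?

2

DF·sin D = 298·sin(19°) ≈ 97.02.
Since DF sin D < FE < DF (97.02 < 118 < 298), two triangles exist.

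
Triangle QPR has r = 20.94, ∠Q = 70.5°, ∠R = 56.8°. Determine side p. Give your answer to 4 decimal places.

19.9067

The third angle is ∠P = 180° − ∠R − ∠Q = 52.70°.
Law of sines: p = r·sin P/sin R ≈ 19.907.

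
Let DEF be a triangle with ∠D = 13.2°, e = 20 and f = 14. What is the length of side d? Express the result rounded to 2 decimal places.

7.13

By the law of cosines, d² = e² + f² − 2·e·f·cos D = 50.796, so d ≈ 7.1271.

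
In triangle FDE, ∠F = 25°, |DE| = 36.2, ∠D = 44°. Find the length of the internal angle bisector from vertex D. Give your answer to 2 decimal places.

The third angle is ∠E = 180° − ∠F − ∠D = 111.00°.
Law of sines: |EF| = |DE|·sin D/sin F ≈ 59.502.
Law of sines: |FD| = |DE|·sin E/sin F ≈ 79.967.
The bisector from D has length 2·|FD|·|DE|·cos(∠D/2)/(|FD|+|DE|) ≈ 46.21.

46.21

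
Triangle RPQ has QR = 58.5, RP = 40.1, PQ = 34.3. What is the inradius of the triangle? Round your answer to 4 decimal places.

10.0674

Semiperimeter s = (34.3 + 58.5 + 40.1)/2 = 66.45.
Heron's formula: area = √(66.45·32.15·7.95·26.35) ≈ 668.98.
Inradius = area/s = 668.98/66.45 ≈ 10.067.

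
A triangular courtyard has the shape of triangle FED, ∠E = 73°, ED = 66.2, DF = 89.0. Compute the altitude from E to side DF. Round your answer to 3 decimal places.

58.264

Law of sines: sin F = ED·sin E/DF ≈ 0.71132.
Since DF ≥ ED, only the acute value applies: ∠F ≈ 45.34°.
Then ∠D = 180° − ∠E − ∠F ≈ 61.66°.
Law of sines gives FE = DF·sin D/sin E ≈ 81.91.
Area = ½·DF·ED·sin D ≈ 2592.8.
The altitude from E has length 2·area/DF ≈ 58.264.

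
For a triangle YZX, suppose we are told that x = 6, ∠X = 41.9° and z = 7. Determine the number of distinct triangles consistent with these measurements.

z·sin X = 7·sin(41.9°) ≈ 4.675.
Since z sin X < x < z (4.675 < 6 < 7), two triangles exist.

2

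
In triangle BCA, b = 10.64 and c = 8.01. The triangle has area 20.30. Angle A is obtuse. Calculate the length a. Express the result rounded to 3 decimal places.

18.090

From area = ½·b·c·sin A, we get sin A = 2·area/(b·c) ≈ 0.47638.
Taking the obtuse solution, ∠A ≈ 151.55°.
Law of cosines then gives a ≈ 18.09.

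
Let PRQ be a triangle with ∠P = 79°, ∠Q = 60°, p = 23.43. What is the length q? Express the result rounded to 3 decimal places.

The third angle is ∠R = 180° − ∠Q − ∠P = 41.00°.
Law of sines: q = p·sin Q/sin P ≈ 20.671.

20.671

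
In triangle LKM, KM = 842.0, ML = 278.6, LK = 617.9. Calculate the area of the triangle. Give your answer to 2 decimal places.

area ≈ 59300.75

Semiperimeter s = (842 + 278.6 + 617.9)/2 = 869.25.
Heron's formula: area = √(869.25·27.25·590.65·251.35) ≈ 59301.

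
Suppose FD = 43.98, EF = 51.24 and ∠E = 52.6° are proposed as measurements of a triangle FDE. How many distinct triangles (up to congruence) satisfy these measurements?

2

EF·sin E = 51.24·sin(52.6°) ≈ 40.71.
Since EF sin E < FD < EF (40.71 < 43.98 < 51.24), two triangles exist.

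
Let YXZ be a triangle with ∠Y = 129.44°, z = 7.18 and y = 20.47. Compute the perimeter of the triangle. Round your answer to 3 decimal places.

Law of sines: sin Z = z·sin Y/y ≈ 0.27089.
Since y ≥ z, only the acute value applies: ∠Z ≈ 15.72°.
Then ∠X = 180° − ∠Y − ∠Z ≈ 34.84°.
Law of sines gives x = y·sin X/sin Y ≈ 15.143.
Semiperimeter s = (20.47+15.143+7.18)/2 = 21.397.
Perimeter = 20.47 + 15.143 + 7.18 = 42.793.

perimeter ≈ 42.793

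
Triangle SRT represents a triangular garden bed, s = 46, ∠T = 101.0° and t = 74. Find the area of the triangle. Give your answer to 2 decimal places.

Law of sines: sin S = s·sin T/t ≈ 0.61020.
Since t ≥ s, only the acute value applies: ∠S ≈ 37.60°.
Then ∠R = 180° − ∠T − ∠S ≈ 41.40°.
Law of sines gives r = t·sin R/sin T ≈ 49.849.
Area = ½·t·s·sin R ≈ 1125.5.

1125.46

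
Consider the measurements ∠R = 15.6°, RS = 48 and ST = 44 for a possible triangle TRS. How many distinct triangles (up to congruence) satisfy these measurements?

RS·sin R = 48·sin(15.6°) ≈ 12.91.
Since RS sin R < ST < RS (12.91 < 44 < 48), two triangles exist.

2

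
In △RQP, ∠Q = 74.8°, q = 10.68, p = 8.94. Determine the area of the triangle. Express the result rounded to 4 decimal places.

Law of sines: sin P = p·sin Q/q ≈ 0.80779.
Since q ≥ p, only the acute value applies: ∠P ≈ 53.88°.
Then ∠R = 180° − ∠Q − ∠P ≈ 51.32°.
Law of sines gives r = q·sin R/sin Q ≈ 8.6394.
Area = ½·q·p·sin R ≈ 37.267.

37.2673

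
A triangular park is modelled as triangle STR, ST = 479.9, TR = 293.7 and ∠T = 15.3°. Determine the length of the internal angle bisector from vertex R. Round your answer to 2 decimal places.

77.61

By the law of cosines, RS² = ST² + TR² − 2·ST·TR·cos T = 44661, so RS ≈ 211.33.
Law of cosines again: cos R = (TR² + RS² − ST²)/(2·TR·RS) ≈ -0.80059, so ∠R ≈ 143.19°.
The bisector from R has length 2·TR·RS·cos(∠R/2)/(TR+RS) ≈ 77.614.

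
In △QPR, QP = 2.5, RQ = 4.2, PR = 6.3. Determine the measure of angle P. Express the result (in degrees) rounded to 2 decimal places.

26.05

By the law of cosines, cos P = (QP² + PR² − RQ²) / (2·QP·PR) ≈ 0.89841, so ∠P ≈ 26.05°.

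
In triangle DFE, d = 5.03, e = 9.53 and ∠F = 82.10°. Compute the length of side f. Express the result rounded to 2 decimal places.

By the law of cosines, f² = e² + d² − 2·e·d·cos F = 102.94, so f ≈ 10.146.

10.15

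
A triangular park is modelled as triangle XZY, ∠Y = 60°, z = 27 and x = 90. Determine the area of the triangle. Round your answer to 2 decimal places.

1052.22

Area = ½·x·z·sin Y ≈ 1052.2.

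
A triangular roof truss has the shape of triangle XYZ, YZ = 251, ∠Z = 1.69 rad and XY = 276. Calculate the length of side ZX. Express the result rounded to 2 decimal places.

88.75

Law of sines: sin X = YZ·sin Z/XY ≈ 0.90297.
Since XY ≥ YZ, only the acute value applies: ∠X ≈ 1.127 rad.
Then ∠Y = π − ∠Z − ∠X ≈ 0.325 rad.
Law of sines gives ZX = XY·sin Y/sin Z ≈ 88.751.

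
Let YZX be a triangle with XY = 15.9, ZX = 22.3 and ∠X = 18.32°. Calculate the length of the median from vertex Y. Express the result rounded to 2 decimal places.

By the law of cosines, YZ² = ZX² + XY² − 2·ZX·XY·cos X = 76.902, so YZ ≈ 8.7694.
Median from Y: ½√(2·XY² + 2·YZ² − ZX²) ≈ 6.3666.

m_Y ≈ 6.37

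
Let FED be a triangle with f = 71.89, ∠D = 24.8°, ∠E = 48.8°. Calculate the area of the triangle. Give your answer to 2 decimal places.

The third angle is ∠F = 180° − ∠E − ∠D = 106.40°.
Law of sines: e = f·sin E/sin F ≈ 56.385.
Law of sines: d = f·sin D/sin F ≈ 31.433.
Area = ½·f·e·sin D ≈ 850.13.

850.13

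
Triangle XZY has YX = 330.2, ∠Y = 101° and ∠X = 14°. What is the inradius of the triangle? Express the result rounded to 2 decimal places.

36.82

The third angle is ∠Z = 180° − ∠Y − ∠X = 65.00°.
Law of sines: ZY = YX·sin X/sin Z ≈ 88.141.
Law of sines: XZ = YX·sin Y/sin Z ≈ 357.64.
Area = ½·YX·ZY·sin Y ≈ 14285.
Semiperimeter s = (88.141+330.2+357.64)/2 = 387.99.
Inradius = area/s = 14285/387.99 ≈ 36.817.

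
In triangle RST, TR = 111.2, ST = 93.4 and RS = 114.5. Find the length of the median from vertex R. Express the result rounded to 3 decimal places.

m_R ≈ 102.747

Median from R: ½√(2·TR² + 2·RS² − ST²) ≈ 102.75.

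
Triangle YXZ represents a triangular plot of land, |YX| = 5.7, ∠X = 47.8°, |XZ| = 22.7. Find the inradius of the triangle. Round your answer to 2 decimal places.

By the law of cosines, |ZY|² = |YX|² + |XZ|² − 2·|YX|·|XZ|·cos X = 373.95, so |ZY| ≈ 19.338.
Area = ½·|YX|·|XZ|·sin X ≈ 47.926.
Semiperimeter s = (22.7+19.338+5.7)/2 = 23.869.
Inradius = area/s = 47.926/23.869 ≈ 2.0079.

2.01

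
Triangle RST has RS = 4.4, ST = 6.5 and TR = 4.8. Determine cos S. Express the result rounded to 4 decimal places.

By the law of cosines, cos S = (RS² + ST² − TR²) / (2·RS·ST) ≈ 0.67430, so ∠S ≈ 47.60°.

0.6743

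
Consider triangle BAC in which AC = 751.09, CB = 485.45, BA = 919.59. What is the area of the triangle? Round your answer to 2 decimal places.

area ≈ 181947.65

Semiperimeter s = (751.09 + 485.45 + 919.59)/2 = 1078.1.
Heron's formula: area = √(1078.1·326.98·592.62·158.48) ≈ 1.8195e+05.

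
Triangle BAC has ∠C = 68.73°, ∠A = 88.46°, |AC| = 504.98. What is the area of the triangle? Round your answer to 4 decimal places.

area ≈ 306374.4992

The third angle is ∠B = 180° − ∠A − ∠C = 22.81°.
Law of sines: |CB| = |AC|·sin A/sin B ≈ 1302.1.
Law of sines: |BA| = |AC|·sin C/sin B ≈ 1213.9.
Area = ½·|AC|·|CB|·sin C ≈ 3.0637e+05.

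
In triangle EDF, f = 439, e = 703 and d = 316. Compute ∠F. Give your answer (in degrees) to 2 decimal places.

By the law of cosines, cos F = (e² + d² − f²) / (2·e·d) ≈ 0.90333, so ∠F ≈ 25.40°.

25.40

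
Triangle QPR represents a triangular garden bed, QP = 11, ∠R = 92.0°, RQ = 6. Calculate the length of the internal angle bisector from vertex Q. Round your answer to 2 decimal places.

Law of sines: sin P = RQ·sin R/QP ≈ 0.54512.
Since QP ≥ RQ, only the acute value applies: ∠P ≈ 33.03°.
Then ∠Q = 180° − ∠R − ∠P ≈ 54.97°.
Law of sines gives PR = QP·sin Q/sin R ≈ 9.0125.
The bisector from Q has length 2·RQ·QP·cos(∠Q/2)/(RQ+QP) ≈ 6.8884.

6.89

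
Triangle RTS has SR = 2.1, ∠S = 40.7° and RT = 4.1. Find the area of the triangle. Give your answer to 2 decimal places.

area ≈ 3.74

Law of sines: sin T = SR·sin S/RT ≈ 0.33400.
Since RT ≥ SR, only the acute value applies: ∠T ≈ 19.51°.
Then ∠R = 180° − ∠S − ∠T ≈ 119.79°.
Law of sines gives TS = RT·sin R/sin S ≈ 5.4566.
Area = ½·RT·SR·sin R ≈ 3.7362.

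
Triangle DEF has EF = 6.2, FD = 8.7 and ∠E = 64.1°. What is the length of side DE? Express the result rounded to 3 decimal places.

9.385

Law of sines: sin D = EF·sin E/FD ≈ 0.64106.
Since FD ≥ EF, only the acute value applies: ∠D ≈ 39.87°.
Then ∠F = 180° − ∠E − ∠D ≈ 76.03°.
Law of sines gives DE = FD·sin F/sin E ≈ 9.3853.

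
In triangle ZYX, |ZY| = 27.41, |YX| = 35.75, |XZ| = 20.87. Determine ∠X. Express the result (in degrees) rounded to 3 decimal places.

By the law of cosines, cos X = (|YX|² + |XZ|² − |ZY|²) / (2·|YX|·|XZ|) ≈ 0.64489, so ∠X ≈ 49.84°.

49.842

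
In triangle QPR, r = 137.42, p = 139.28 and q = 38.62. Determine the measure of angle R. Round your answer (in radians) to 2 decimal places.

∠R ≈ 1.38 rad

By the law of cosines, cos R = (q² + p² − r²) / (2·q·p) ≈ 0.18648, so ∠R ≈ 1.383 rad.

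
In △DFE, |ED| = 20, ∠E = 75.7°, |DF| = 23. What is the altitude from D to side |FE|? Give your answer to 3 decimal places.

h_D ≈ 19.380

Law of sines: sin F = |ED|·sin E/|DF| ≈ 0.84262.
Since |DF| ≥ |ED|, only the acute value applies: ∠F ≈ 57.42°.
Then ∠D = 180° − ∠E − ∠F ≈ 46.88°.
Law of sines gives |FE| = |DF|·sin D/sin E ≈ 17.326.
Area = ½·|DF|·|ED|·sin D ≈ 167.89.
The altitude from D has length 2·area/|FE| ≈ 19.38.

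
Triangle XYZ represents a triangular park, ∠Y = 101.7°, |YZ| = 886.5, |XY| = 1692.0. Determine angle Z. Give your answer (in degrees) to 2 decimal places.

By the law of cosines, |ZX|² = |XY|² + |YZ|² − 2·|XY|·|YZ|·cos Y = 4.2571e+06, so |ZX| ≈ 2063.3.
Law of cosines again: cos Z = (|YZ|² + |ZX|² − |XY|²)/(2·|YZ|·|ZX|) ≈ 0.59595, so ∠Z ≈ 53.42°.

∠Z ≈ 53.42°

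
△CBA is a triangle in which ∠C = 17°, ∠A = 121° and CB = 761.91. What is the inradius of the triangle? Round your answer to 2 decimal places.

The third angle is ∠B = 180° − ∠A − ∠C = 42.00°.
Law of sines: BA = CB·sin C/sin A ≈ 259.88.
Law of sines: AC = CB·sin B/sin A ≈ 594.77.
Area = ½·CB·BA·sin B ≈ 66246.
Semiperimeter s = (259.88+594.77+761.91)/2 = 808.28.
Inradius = area/s = 66246/808.28 ≈ 81.959.

81.96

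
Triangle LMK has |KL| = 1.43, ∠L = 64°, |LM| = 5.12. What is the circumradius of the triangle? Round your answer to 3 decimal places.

2.600

By the law of cosines, |MK|² = |KL|² + |LM|² − 2·|KL|·|LM|·cos L = 21.84, so |MK| ≈ 4.6733.
Area = ½·|KL|·|LM|·sin L ≈ 3.2903.
Circumradius = |MK|/(2 sin L) ≈ 2.5998.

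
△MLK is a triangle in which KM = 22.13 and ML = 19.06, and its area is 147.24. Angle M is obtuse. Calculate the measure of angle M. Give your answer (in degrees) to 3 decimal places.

From area = ½·KM·ML·sin M, we get sin M = 2·area/(KM·ML) ≈ 0.69815.
Taking the obtuse solution, ∠M ≈ 135.72°.

135.721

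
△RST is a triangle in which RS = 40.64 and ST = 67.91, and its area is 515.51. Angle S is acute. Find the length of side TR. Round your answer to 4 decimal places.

33.8125

From area = ½·RS·ST·sin S, we get sin S = 2·area/(RS·ST) ≈ 0.37358.
Taking the acute solution, ∠S ≈ 21.94°.
Law of cosines then gives TR ≈ 33.812.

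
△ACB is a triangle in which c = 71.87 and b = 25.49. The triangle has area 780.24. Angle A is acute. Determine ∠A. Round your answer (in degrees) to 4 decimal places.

58.4087

From area = ½·c·b·sin A, we get sin A = 2·area/(c·b) ≈ 0.85181.
Taking the acute solution, ∠A ≈ 58.41°.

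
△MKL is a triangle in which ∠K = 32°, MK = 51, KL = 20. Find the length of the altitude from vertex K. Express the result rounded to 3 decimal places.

15.161

By the law of cosines, LM² = MK² + KL² − 2·MK·KL·cos K = 1271, so LM ≈ 35.651.
Area = ½·MK·KL·sin K ≈ 270.26.
The altitude from K has length 2·area/LM ≈ 15.161.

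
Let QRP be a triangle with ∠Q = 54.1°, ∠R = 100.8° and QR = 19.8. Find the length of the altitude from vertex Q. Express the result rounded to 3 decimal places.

h_Q ≈ 19.449

The third angle is ∠P = 180° − ∠Q − ∠R = 25.10°.
Law of sines: RP = QR·sin Q/sin P ≈ 37.81.
Law of sines: PQ = QR·sin R/sin P ≈ 45.849.
Area = ½·QR·RP·sin R ≈ 367.69.
The altitude from Q has length 2·area/RP ≈ 19.449.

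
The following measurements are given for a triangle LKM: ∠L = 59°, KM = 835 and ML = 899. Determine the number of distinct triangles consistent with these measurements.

ML·sin L = 899·sin(59°) ≈ 770.6.
Since ML sin L < KM < ML (770.6 < 835 < 899), two triangles exist.

2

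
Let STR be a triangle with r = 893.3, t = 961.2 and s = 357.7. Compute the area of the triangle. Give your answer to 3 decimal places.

area ≈ 159765.900

Semiperimeter p = (357.7 + 961.2 + 893.3)/2 = 1106.1.
Heron's formula: area = √(1106.1·748.4·144.9·212.8) ≈ 1.5977e+05.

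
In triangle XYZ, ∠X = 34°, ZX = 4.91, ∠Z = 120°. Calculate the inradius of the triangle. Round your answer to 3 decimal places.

r ≈ 1.276

The third angle is ∠Y = 180° − ∠Z − ∠X = 26.00°.
Law of sines: YZ = ZX·sin X/sin Y ≈ 6.2633.
Law of sines: XY = ZX·sin Z/sin Y ≈ 9.7.
Area = ½·ZX·YZ·sin Z ≈ 13.316.
Semiperimeter s = (6.2633+4.91+9.7)/2 = 10.437.
Inradius = area/s = 13.316/10.437 ≈ 1.2759.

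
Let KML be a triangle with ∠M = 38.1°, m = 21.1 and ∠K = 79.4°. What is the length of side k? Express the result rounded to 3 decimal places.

33.612

The third angle is ∠L = 180° − ∠K − ∠M = 62.50°.
Law of sines: k = m·sin K/sin M ≈ 33.612.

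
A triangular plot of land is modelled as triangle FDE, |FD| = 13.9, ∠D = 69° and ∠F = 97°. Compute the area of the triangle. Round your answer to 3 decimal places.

The third angle is ∠E = 180° − ∠F − ∠D = 14.00°.
Law of sines: |DE| = |FD|·sin F/sin E ≈ 57.028.
Law of sines: |EF| = |FD|·sin D/sin E ≈ 53.64.
Area = ½·|FD|·|DE|·sin D ≈ 370.02.

area ≈ 370.021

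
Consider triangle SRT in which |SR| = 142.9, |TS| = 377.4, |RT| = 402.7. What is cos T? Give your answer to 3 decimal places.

cos T ≈ 0.935

By the law of cosines, cos T = (|RT|² + |TS|² − |SR|²) / (2·|RT|·|TS|) ≈ 0.93492, so ∠T ≈ 20.78°.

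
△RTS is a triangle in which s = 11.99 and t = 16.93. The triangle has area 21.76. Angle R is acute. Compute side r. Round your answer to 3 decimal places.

5.818

From area = ½·t·s·sin R, we get sin R = 2·area/(t·s) ≈ 0.21439.
Taking the acute solution, ∠R ≈ 12.38°.
Law of cosines then gives r ≈ 5.8175.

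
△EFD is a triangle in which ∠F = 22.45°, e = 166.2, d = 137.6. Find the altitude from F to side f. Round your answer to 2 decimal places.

133.42

By the law of cosines, f² = d² + e² − 2·d·e·cos F = 4284.3, so f ≈ 65.455.
Area = ½·d·e·sin F ≈ 4366.6.
The altitude from F has length 2·area/f ≈ 133.42.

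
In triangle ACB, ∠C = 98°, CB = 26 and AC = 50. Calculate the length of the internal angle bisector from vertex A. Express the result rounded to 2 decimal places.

By the law of cosines, BA² = AC² + CB² − 2·AC·CB·cos C = 3537.9, so BA ≈ 59.48.
Law of cosines again: cos A = (BA² + AC² − CB²)/(2·BA·AC) ≈ 0.90146, so ∠A ≈ 25.65°.
The bisector from A has length 2·BA·AC·cos(∠A/2)/(BA+AC) ≈ 52.974.

52.97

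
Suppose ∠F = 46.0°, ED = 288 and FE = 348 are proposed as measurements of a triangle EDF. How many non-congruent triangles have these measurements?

2

FE·sin F = 348·sin(46.0°) ≈ 250.3.
Since FE sin F < ED < FE (250.3 < 288 < 348), two triangles exist.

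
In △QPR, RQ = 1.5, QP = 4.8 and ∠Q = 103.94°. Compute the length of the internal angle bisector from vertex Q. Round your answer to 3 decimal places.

t_Q ≈ 1.408

By the law of cosines, PR² = RQ² + QP² − 2·RQ·QP·cos Q = 28.759, so PR ≈ 5.3627.
The bisector from Q has length 2·RQ·QP·cos(∠Q/2)/(RQ+QP) ≈ 1.4082.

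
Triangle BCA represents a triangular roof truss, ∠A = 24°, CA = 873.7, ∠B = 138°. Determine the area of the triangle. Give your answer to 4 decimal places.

71693.4442

The third angle is ∠C = 180° − ∠A − ∠B = 18.00°.
Law of sines: AB = CA·sin C/sin B ≈ 403.49.
Law of sines: BC = CA·sin A/sin B ≈ 531.09.
Area = ½·CA·AB·sin A ≈ 71693.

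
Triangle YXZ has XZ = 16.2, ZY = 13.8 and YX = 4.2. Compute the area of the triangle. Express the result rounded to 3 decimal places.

Semiperimeter s = (16.2 + 13.8 + 4.2)/2 = 17.1.
Heron's formula: area = √(17.1·0.9·3.3·12.9) ≈ 25.596.

area ≈ 25.596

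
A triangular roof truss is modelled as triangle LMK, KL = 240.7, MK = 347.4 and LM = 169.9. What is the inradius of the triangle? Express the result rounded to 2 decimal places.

r ≈ 49.10

Semiperimeter s = (347.4 + 240.7 + 169.9)/2 = 379.
Heron's formula: area = √(379·31.6·138.3·209.1) ≈ 18610.
Inradius = area/s = 18610/379 ≈ 49.103.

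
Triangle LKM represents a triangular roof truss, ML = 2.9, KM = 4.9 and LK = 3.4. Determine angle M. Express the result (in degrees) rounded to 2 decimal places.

By the law of cosines, cos M = (KM² + ML² − LK²) / (2·KM·ML) ≈ 0.73399, so ∠M ≈ 42.78°.

∠M ≈ 42.78°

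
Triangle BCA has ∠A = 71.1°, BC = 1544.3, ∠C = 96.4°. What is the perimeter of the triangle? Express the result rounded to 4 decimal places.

The third angle is ∠B = 180° − ∠C − ∠A = 12.50°.
Law of sines: CA = BC·sin B/sin A ≈ 353.3.
Law of sines: AB = BC·sin C/sin A ≈ 1622.1.
Semiperimeter s = (353.3+1622.1+1544.3)/2 = 1759.9.
Perimeter = 353.3 + 1622.1 + 1544.3 = 3519.7.

3519.7280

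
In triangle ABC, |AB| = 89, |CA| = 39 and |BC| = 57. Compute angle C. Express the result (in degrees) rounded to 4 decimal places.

By the law of cosines, cos C = (|BC|² + |CA|² − |AB|²) / (2·|BC|·|CA|) ≈ -0.70873, so ∠C ≈ 135.13°.

∠C ≈ 135.1314°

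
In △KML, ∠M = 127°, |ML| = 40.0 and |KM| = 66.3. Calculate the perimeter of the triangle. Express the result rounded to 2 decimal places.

perimeter ≈ 202.15

By the law of cosines, |LK|² = |KM|² + |ML|² − 2·|KM|·|ML|·cos M = 9187.7, so |LK| ≈ 95.853.
Semiperimeter s = (40+95.853+66.3)/2 = 101.08.
Perimeter = 40 + 95.853 + 66.3 = 202.15.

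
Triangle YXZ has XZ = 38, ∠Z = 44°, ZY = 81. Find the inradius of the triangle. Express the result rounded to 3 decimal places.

By the law of cosines, YX² = XZ² + ZY² − 2·XZ·ZY·cos Z = 3576.7, so YX ≈ 59.806.
Area = ½·XZ·ZY·sin Z ≈ 1069.1.
Semiperimeter s = (38+81+59.806)/2 = 89.403.
Inradius = area/s = 1069.1/89.403 ≈ 11.958.

11.958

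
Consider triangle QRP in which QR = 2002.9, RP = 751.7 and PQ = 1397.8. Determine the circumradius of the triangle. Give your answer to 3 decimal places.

By the law of cosines, cos Q = (PQ² + QR² − RP²) / (2·PQ·QR) ≈ 0.96448, so ∠Q ≈ 15.32°.
Circumradius = RP/(2 sin Q) ≈ 1422.8.

1422.766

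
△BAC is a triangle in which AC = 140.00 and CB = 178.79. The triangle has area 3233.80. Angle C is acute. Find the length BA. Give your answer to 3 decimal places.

From area = ½·AC·CB·sin C, we get sin C = 2·area/(AC·CB) ≈ 0.25839.
Taking the acute solution, ∠C ≈ 0.261 rad.
Law of cosines then gives BA ≈ 56.61.

56.610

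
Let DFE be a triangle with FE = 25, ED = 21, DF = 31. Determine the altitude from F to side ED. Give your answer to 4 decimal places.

24.8747

Semiperimeter s = (25 + 21 + 31)/2 = 38.5.
Heron's formula: area = √(38.5·13.5·17.5·7.5) ≈ 261.18.
The altitude from F has length 2·area/ED ≈ 24.875.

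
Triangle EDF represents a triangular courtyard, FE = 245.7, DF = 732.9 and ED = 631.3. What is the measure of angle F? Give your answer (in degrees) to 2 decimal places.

∠F ≈ 56.46°

By the law of cosines, cos F = (DF² + FE² − ED²) / (2·DF·FE) ≈ 0.55247, so ∠F ≈ 56.46°.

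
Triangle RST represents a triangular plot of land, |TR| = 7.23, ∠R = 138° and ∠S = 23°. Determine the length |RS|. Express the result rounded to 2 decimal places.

The third angle is ∠T = 180° − ∠R − ∠S = 19.00°.
Law of sines: |RS| = |TR|·sin T/sin S ≈ 6.0242.

6.02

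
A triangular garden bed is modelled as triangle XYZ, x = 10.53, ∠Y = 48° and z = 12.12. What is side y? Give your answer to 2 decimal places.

9.33

By the law of cosines, y² = z² + x² − 2·z·x·cos Y = 86.982, so y ≈ 9.3264.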